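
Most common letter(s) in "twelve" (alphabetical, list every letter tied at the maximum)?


Word: "twelve"
Letter counts:
  'e': 2
  'l': 1
  't': 1
  'v': 1
  'w': 1
Maximum count = 2
Most frequent = 'e' (2 times each)


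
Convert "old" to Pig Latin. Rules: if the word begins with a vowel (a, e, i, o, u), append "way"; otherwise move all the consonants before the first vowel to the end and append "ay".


Word: "old"
Starts with vowel → add 'way'
Pig Latin = "oldway"


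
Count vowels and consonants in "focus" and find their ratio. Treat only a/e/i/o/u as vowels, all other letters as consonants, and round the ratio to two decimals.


Word: "focus"
Vowels (a,e,i,o,u): 2
Consonants: 3
Ratio = 2/3
= 0.67


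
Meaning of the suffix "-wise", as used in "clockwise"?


Suffix: -wise
As in: clockwise -> clock + -wise
Meaning = in the manner of


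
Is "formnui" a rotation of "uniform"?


Word: "uniform", Candidate: "formnui"
Method: check if candidate is substring of word+word
"uniformuniform" contains "formnui"? No
Is rotation = No


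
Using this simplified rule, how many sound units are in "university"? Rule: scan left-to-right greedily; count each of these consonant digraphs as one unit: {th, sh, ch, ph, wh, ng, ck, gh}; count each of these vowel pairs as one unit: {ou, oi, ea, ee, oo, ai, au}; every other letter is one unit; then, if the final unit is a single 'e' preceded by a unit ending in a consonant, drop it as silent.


Word: "university" (10 letters)
Left-to-right scan:
  1. 'u' (letter)
  2. 'n' (letter)
  3. 'i' (letter)
  4. 'v' (letter)
  5. 'e' (letter)
  6. 'r' (letter)
  7. 's' (letter)
  8. 'i' (letter)
  9. 't' (letter)
  10. 'y' (letter)
Units from scan: 10
Sound units = 10 units


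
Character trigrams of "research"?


Word: "research" (length 8)
Number of trigrams = 8 - 3 + 1 = 6
  Position 0: "res"
  Position 1: "ese"
  Position 2: "sea"
  Position 3: "ear"
  Position 4: "arc"
  Position 5: "rch"
Trigrams = "res", "ese", "sea", "ear", "arc", "rch"


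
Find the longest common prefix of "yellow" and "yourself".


Word 1: "yellow"
Word 2: "yourself"
Comparing from start:
  Pos 0: 'y' == 'y'
  Pos 1: 'e' != 'o' (stop)
LCP = "y" (length 1)


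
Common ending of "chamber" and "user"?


Word 1: "chamber"
Word 2: "user"
Comparing from end:
  Pos -1: 'r' == 'r'
  Pos -2: 'e' == 'e'
  Pos -3: 'b' != 's' (stop)
LCS = "er" (length 2)


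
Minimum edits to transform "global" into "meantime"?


Word 1: "global" (length 6)
Word 2: "meantime" (length 8)
One optimal edit sequence (insert/delete/substitute each cost 1):
  1. insert 'm'  (+1)
  2. insert 'e'  (+1)
  3. substitute 'g' -> 'a'  (+1)
  4. substitute 'l' -> 'n'  (+1)
  5. substitute 'o' -> 't'  (+1)
  6. substitute 'b' -> 'i'  (+1)
  7. substitute 'a' -> 'm'  (+1)
  8. substitute 'l' -> 'e'  (+1)
Total edit operations: 8
Edit distance = 8


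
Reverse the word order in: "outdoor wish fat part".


Original: "outdoor wish fat part"
Words (1..n): outdoor | wish | fat | part
Reversed (n..1): part | fat | wish | outdoor
Result = "part fat wish outdoor"


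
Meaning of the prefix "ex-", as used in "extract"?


Prefix: ex-
Example: extract = ex- + tract
Meaning = out / former


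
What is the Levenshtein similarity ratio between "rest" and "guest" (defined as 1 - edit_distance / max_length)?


Word 1: "rest" (length 4)
Word 2: "guest" (length 5)
One optimal edit sequence:
  1. insert 'g'  (+1)
  2. substitute 'r' -> 'u'  (+1)
  3. keep 'e'
  4. keep 's'
  5. keep 't'
Edit distance = 2
Max length = max(4, 5) = 5
Similarity = 1 - 2/5
= 0.6000


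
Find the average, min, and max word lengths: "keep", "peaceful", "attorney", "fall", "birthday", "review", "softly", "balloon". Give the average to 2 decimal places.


Lengths: "keep"=4, "peaceful"=8, "attorney"=8, "fall"=4, "birthday"=8, "review"=6, "softly"=6, "balloon"=7
Sum = 51, Count = 8
Average = 51/8 = 6.38
= avg=6.38, min=4, max=8


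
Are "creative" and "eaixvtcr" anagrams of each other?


Word 1: "creative" → sorted: aceeirtv
Word 2: "eaixvtcr" → sorted: aceirtvx
Same letters? aceeirtv != aceirtvx
Anagram = No


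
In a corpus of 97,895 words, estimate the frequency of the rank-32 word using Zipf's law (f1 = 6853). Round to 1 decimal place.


Zipf's law: f(r) = f(1) / r
f(1) = 6853
f(32) = 6853 / 32
= 214.2 occurrences


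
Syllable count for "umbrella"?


Word: "umbrella"
Syllable breakdown: um · brel · la
Counting: 3 parts
= 3 syllables


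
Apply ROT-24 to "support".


Word: "support"
Shift: 24
Each letter → (letter + shift) mod 26:
  's' (18) + 24 = 16 → 'q'
  'u' (20) + 24 = 18 → 's'
  'p' (15) + 24 = 13 → 'n'
  'p' (15) + 24 = 13 → 'n'
  'o' (14) + 24 = 12 → 'm'
  'r' (17) + 24 = 15 → 'p'
  't' (19) + 24 = 17 → 'r'
Result = "qsnnmpr"


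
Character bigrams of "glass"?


Word: "glass" (length 5)
Number of bigrams = 5 - 2 + 1 = 4
  Position 0: "gl"
  Position 1: "la"
  Position 2: "as"
  Position 3: "ss"
Bigrams = "gl", "la", "as", "ss"


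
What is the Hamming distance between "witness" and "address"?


Comparing character by character (same length = 7):
  Pos 0: 'w' vs 'a' !=
  Pos 1: 'i' vs 'd' !=
  Pos 2: 't' vs 'd' !=
  Pos 3: 'n' vs 'r' !=
  Pos 4: 'e' vs 'e' =
  Pos 5: 's' vs 's' =
  Pos 6: 's' vs 's' =
Hamming distance = 4


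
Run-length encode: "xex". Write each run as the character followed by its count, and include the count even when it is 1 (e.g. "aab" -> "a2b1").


String: "xex"
Scanning for consecutive runs:
  'x' x 1
  'e' x 1
  'x' x 1
RLE = "x1e1x1"


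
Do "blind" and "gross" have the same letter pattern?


Pattern of "blind": [0, 1, 2, 3, 4]
Pattern of "gross": [0, 1, 2, 3, 3]
Patterns do not match
Same pattern = No


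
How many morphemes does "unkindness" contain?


Word: "unkindness"
Morphemes: un- | kind | -ness
Each morpheme carries meaning
= 3 morphemes


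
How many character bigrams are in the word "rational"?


Word: "rational" (length 8)
Number of 2-grams = length - 2 + 1 = 8 - 2 + 1
= 7


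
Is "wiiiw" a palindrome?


Word: "wiiiw"
Reversed: "wiiiw"
Forward == Backward? wiiiw == wiiiw
Palindrome = Yes


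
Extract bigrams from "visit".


Word: "visit" (length 5)
Number of bigrams = 5 - 2 + 1 = 4
  Position 0: "vi"
  Position 1: "is"
  Position 2: "si"
  Position 3: "it"
Bigrams = "vi", "is", "si", "it"


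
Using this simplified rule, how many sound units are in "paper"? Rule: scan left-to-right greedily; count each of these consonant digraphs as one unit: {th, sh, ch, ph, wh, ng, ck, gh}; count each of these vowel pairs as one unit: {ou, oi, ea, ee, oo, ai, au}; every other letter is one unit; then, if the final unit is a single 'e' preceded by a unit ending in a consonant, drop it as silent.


Word: "paper" (5 letters)
Left-to-right scan:
  (1) 'p' (letter)
  (2) 'a' (letter)
  (3) 'p' (letter)
  (4) 'e' (letter)
  (5) 'r' (letter)
Units from scan: 5
Sound units = 5 units


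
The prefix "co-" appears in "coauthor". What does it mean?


Prefix: co-
Example: coauthor = co- + author
Meaning = together


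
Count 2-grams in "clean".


Word: "clean" (length 5)
Number of 2-grams = length - 2 + 1 = 5 - 2 + 1
= 4


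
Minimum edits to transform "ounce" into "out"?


Word 1: "ounce" (length 5)
Word 2: "out" (length 3)
One optimal edit sequence (insert/delete/substitute each cost 1):
  1. keep 'o'
  2. keep 'u'
  3. delete 'n'  (+1)
  4. delete 'c'  (+1)
  5. substitute 'e' -> 't'  (+1)
Total edit operations: 3
Edit distance = 3


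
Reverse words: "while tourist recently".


Original: "while tourist recently"
Words (1..n): while | tourist | recently
Reversed (n..1): recently | tourist | while
Result = "recently tourist while"


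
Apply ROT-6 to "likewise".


Word: "likewise"
Shift: 6
Each letter → (letter + shift) mod 26:
  'l' (11) + 6 = 17 → 'r'
  'i' (8) + 6 = 14 → 'o'
  'k' (10) + 6 = 16 → 'q'
  'e' (4) + 6 = 10 → 'k'
  'w' (22) + 6 = 2 → 'c'
  'i' (8) + 6 = 14 → 'o'
  's' (18) + 6 = 24 → 'y'
  'e' (4) + 6 = 10 → 'k'
Result = "roqkcoyk"


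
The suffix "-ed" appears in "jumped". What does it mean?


Suffix: -ed
As in: jumped -> jump + -ed
Meaning = past tense


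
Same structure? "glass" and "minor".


Pattern of "glass": [0, 1, 2, 3, 3]
Pattern of "minor": [0, 1, 2, 3, 4]
Patterns do not match
Same pattern = No


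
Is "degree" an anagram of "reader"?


Word 1: "reader" → sorted: adeerr
Word 2: "degree" → sorted: deeegr
Same letters? adeerr != deeegr
Anagram = No


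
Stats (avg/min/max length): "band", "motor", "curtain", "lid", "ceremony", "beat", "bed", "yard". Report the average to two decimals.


Lengths: "band"=4, "motor"=5, "curtain"=7, "lid"=3, "ceremony"=8, "beat"=4, "bed"=3, "yard"=4
Sum = 38, Count = 8
Average = 38/8 = 4.75
= avg=4.75, min=3, max=8


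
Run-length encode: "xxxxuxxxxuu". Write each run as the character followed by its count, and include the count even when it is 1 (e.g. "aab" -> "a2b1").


String: "xxxxuxxxxuu"
Scanning for consecutive runs:
  'x' x 4
  'u' x 1
  'x' x 4
  'u' x 2
RLE = "x4u1x4u2"


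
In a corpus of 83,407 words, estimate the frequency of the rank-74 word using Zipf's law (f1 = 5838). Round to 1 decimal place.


Zipf's law: f(r) = f(1) / r
f(1) = 5838
f(74) = 5838 / 74
= 78.9 occurrences


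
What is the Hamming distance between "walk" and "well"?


Comparing character by character (same length = 4):
  Pos 0: 'w' vs 'w' =
  Pos 1: 'a' vs 'e' !=
  Pos 2: 'l' vs 'l' =
  Pos 3: 'k' vs 'l' !=
Hamming distance = 2


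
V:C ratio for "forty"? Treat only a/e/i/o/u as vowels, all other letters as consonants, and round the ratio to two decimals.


Word: "forty"
Vowels (a,e,i,o,u): 1
Consonants: 4
Ratio = 1/4
= 0.25


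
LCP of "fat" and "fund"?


Word 1: "fat"
Word 2: "fund"
Comparing from start:
  Pos 0: 'f' == 'f'
  Pos 1: 'a' != 'u' (stop)
LCP = "f" (length 1)


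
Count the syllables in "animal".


Word: "animal"
Syllable breakdown: an | i | mal
Counting: 3 parts
= 3 syllables


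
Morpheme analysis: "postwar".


Word: "postwar"
Morphemes: post- | war
Each morpheme carries meaning
= 2 morphemes


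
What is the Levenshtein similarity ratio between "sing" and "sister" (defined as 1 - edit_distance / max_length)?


Word 1: "sing" (length 4)
Word 2: "sister" (length 6)
One optimal edit sequence:
  1. keep 's'
  2. keep 'i'
  3. insert 's'  (+1)
  4. insert 't'  (+1)
  5. substitute 'n' -> 'e'  (+1)
  6. substitute 'g' -> 'r'  (+1)
Edit distance = 4
Max length = max(4, 6) = 6
Similarity = 1 - 4/6
= 0.3333


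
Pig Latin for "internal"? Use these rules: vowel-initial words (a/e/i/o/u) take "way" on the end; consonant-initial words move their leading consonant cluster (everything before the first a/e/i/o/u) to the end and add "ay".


Word: "internal"
Starts with vowel → add 'way'
Pig Latin = "internalway"


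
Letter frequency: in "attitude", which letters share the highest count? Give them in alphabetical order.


Word: "attitude"
Letter counts:
  'a': 1
  'd': 1
  'e': 1
  'i': 1
  't': 3
  'u': 1
Maximum count = 3
Most frequent = 't' (3 times each)


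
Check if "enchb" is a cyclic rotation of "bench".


Word: "bench", Candidate: "enchb"
Method: check if candidate is substring of word+word
"benchbench" contains "enchb"? Yes
Is rotation = Yes


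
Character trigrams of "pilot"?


Word: "pilot" (length 5)
Number of trigrams = 5 - 3 + 1 = 3
  Position 0: "pil"
  Position 1: "ilo"
  Position 2: "lot"
Trigrams = "pil", "ilo", "lot"


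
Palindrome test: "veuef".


Word: "veuef"
Reversed: "feuev"
Forward == Backward? veuef != feuev
Palindrome = No


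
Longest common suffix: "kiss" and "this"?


Word 1: "kiss"
Word 2: "this"
Comparing from end:
  Pos -1: 's' == 's'
  Pos -2: 's' != 'i' (stop)
LCS = "s" (length 1)


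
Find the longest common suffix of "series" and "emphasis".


Word 1: "series"
Word 2: "emphasis"
Comparing from end:
  Pos -1: 's' == 's'
  Pos -2: 'e' != 'i' (stop)
LCS = "s" (length 1)


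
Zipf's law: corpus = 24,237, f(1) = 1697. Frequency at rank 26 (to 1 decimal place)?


Zipf's law: f(r) = f(1) / r
f(1) = 1697
f(26) = 1697 / 26
= 65.3 occurrences


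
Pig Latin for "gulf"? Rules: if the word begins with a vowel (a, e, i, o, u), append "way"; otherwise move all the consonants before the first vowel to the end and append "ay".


Word: "gulf"
Starts with consonant(s) → move to end, add 'ay'
Consonant cluster: "g"
Pig Latin = "ulfgay"


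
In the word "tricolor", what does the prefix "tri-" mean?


Prefix: tri-
Example: tricolor (tri- + color)
Meaning = three


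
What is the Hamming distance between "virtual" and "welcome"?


Comparing character by character (same length = 7):
  Pos 0: 'v' vs 'w' !=
  Pos 1: 'i' vs 'e' !=
  Pos 2: 'r' vs 'l' !=
  Pos 3: 't' vs 'c' !=
  Pos 4: 'u' vs 'o' !=
  Pos 5: 'a' vs 'm' !=
  Pos 6: 'l' vs 'e' !=
Hamming distance = 7


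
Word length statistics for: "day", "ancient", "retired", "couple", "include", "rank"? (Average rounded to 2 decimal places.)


Lengths: "day"=3, "ancient"=7, "retired"=7, "couple"=6, "include"=7, "rank"=4
Sum = 34, Count = 6
Average = 34/6 = 5.67
= avg=5.67, min=3, max=7


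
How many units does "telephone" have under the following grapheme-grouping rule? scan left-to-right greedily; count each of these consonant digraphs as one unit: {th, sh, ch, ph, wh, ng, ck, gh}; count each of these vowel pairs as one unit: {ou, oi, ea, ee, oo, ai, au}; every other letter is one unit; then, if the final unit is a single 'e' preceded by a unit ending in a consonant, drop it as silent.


Word: "telephone" (9 letters)
Left-to-right scan:
  1. 't' (letter)
  2. 'e' (letter)
  3. 'l' (letter)
  4. 'e' (letter)
  5. 'ph' (digraph)
  6. 'o' (letter)
  7. 'n' (letter)
  8. 'e' (letter)
Units from scan: 8
Final unit is 'e' after a consonant -> drop as silent (-1)
Sound units = 7 units


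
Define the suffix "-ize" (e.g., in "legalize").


Suffix: -ize
Example: legalize = legal + -ize
Meaning = to make


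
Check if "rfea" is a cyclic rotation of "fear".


Word: "fear", Candidate: "rfea"
Method: check if candidate is substring of word+word
"fearfear" contains "rfea"? Yes
Is rotation = Yes


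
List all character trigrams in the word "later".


Word: "later" (length 5)
Number of trigrams = 5 - 3 + 1 = 3
  Position 0: "lat"
  Position 1: "ate"
  Position 2: "ter"
Trigrams = "lat", "ate", "ter"


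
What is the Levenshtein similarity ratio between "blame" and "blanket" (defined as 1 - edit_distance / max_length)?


Word 1: "blame" (length 5)
Word 2: "blanket" (length 7)
One optimal edit sequence:
  1. keep 'b'
  2. keep 'l'
  3. keep 'a'
  4. insert 'n'  (+1)
  5. substitute 'm' -> 'k'  (+1)
  6. keep 'e'
  7. insert 't'  (+1)
Edit distance = 3
Max length = max(5, 7) = 7
Similarity = 1 - 3/7
= 0.5714


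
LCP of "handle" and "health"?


Word 1: "handle"
Word 2: "health"
Comparing from start:
  Pos 0: 'h' == 'h'
  Pos 1: 'a' != 'e' (stop)
LCP = "h" (length 1)


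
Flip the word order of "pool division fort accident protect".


Original: "pool division fort accident protect"
Words (1..n): pool | division | fort | accident | protect
Reversed (n..1): protect | accident | fort | division | pool
Result = "protect accident fort division pool"


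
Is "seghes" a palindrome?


Word: "seghes"
Reversed: "sehges"
Forward == Backward? seghes != sehges
Palindrome = No


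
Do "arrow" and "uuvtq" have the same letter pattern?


Pattern of "arrow": [0, 1, 1, 2, 3]
Pattern of "uuvtq": [0, 0, 1, 2, 3]
Patterns do not match
Same pattern = No


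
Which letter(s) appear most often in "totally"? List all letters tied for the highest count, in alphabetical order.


Word: "totally"
Letter counts:
  'a': 1
  'l': 2
  'o': 1
  't': 2
  'y': 1
Maximum count = 2
Most frequent = 'l', 't' (2 times each)


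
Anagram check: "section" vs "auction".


Word 1: "section" → sorted: ceinost
Word 2: "auction" → sorted: acinotu
Same letters? ceinost != acinotu
Anagram = No


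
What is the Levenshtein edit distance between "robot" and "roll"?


Word 1: "robot" (length 5)
Word 2: "roll" (length 4)
One optimal edit sequence (insert/delete/substitute each cost 1):
  1. keep 'r'
  2. keep 'o'
  3. delete 'b'  (+1)
  4. substitute 'o' -> 'l'  (+1)
  5. substitute 't' -> 'l'  (+1)
Total edit operations: 3
Edit distance = 3


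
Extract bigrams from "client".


Word: "client" (length 6)
Number of bigrams = 6 - 2 + 1 = 5
  Position 0: "cl"
  Position 1: "li"
  Position 2: "ie"
  Position 3: "en"
  Position 4: "nt"
Bigrams = "cl", "li", "ie", "en", "nt"


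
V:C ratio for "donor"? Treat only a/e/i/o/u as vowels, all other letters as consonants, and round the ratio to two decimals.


Word: "donor"
Vowels (a,e,i,o,u): 2
Consonants: 3
Ratio = 2/3
= 0.67


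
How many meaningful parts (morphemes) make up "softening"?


Word: "softening"
Morphemes: soft + -en + -ing
Each morpheme carries meaning
= 3 morphemes


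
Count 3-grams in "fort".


Word: "fort" (length 4)
Number of 3-grams = length - 3 + 1 = 4 - 3 + 1
= 2


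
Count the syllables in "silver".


Word: "silver"
Syllable breakdown: sil / ver
Counting: 2 parts
= 2 syllables


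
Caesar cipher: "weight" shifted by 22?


Word: "weight"
Shift: 22
Each letter → (letter + shift) mod 26:
  'w' (22) + 22 = 18 → 's'
  'e' (4) + 22 = 0 → 'a'
  'i' (8) + 22 = 4 → 'e'
  'g' (6) + 22 = 2 → 'c'
  'h' (7) + 22 = 3 → 'd'
  't' (19) + 22 = 15 → 'p'
Result = "saecdp"


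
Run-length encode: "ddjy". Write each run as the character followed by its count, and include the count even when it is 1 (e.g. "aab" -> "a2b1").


String: "ddjy"
Scanning for consecutive runs:
  'd' x 2
  'j' x 1
  'y' x 1
RLE = "d2j1y1"


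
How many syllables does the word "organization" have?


Word: "organization"
Syllable breakdown: or / gan / i / za / tion
Counting: 5 parts
= 5 syllables


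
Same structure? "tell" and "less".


Pattern of "tell": [0, 1, 2, 2]
Pattern of "less": [0, 1, 2, 2]
Patterns match
Same pattern = Yes


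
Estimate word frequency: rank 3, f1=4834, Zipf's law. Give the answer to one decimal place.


Zipf's law: f(r) = f(1) / r
f(1) = 4834
f(3) = 4834 / 3
= 1611.3 occurrences


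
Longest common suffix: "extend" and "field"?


Word 1: "extend"
Word 2: "field"
Comparing from end:
  Pos -1: 'd' == 'd'
  Pos -2: 'n' != 'l' (stop)
LCS = "d" (length 1)


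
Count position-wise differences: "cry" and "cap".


Comparing character by character (same length = 3):
  Pos 0: 'c' vs 'c' =
  Pos 1: 'r' vs 'a' !=
  Pos 2: 'y' vs 'p' !=
Hamming distance = 2


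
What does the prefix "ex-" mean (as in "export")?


Prefix: ex-
Example: export (ex- + port)
Meaning = out / former


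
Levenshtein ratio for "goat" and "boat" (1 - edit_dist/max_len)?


Word 1: "goat" (length 4)
Word 2: "boat" (length 4)
One optimal edit sequence:
  1. substitute 'g' -> 'b'  (+1)
  2. keep 'o'
  3. keep 'a'
  4. keep 't'
Edit distance = 1
Max length = max(4, 4) = 4
Similarity = 1 - 1/4
= 0.7500


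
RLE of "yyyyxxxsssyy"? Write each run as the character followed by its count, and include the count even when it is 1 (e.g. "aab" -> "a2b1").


String: "yyyyxxxsssyy"
Scanning for consecutive runs:
  'y' x 4
  'x' x 3
  's' x 3
  'y' x 2
RLE = "y4x3s3y2"


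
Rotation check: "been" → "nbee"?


Word: "been", Candidate: "nbee"
Method: check if candidate is substring of word+word
"beenbeen" contains "nbee"? Yes
Is rotation = Yes


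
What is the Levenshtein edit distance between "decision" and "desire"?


Word 1: "decision" (length 8)
Word 2: "desire" (length 6)
One optimal edit sequence (insert/delete/substitute each cost 1):
  1. keep 'd'
  2. keep 'e'
  3. delete 'c'  (+1)
  4. delete 'i'  (+1)
  5. keep 's'
  6. keep 'i'
  7. substitute 'o' -> 'r'  (+1)
  8. substitute 'n' -> 'e'  (+1)
Total edit operations: 4
Edit distance = 4


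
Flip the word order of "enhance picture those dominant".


Original: "enhance picture those dominant"
Words (1..n): enhance | picture | those | dominant
Reversed (n..1): dominant | those | picture | enhance
Result = "dominant those picture enhance"


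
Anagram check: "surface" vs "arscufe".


Word 1: "surface" → sorted: acefrsu
Word 2: "arscufe" → sorted: acefrsu
Same letters? acefrsu == acefrsu
Anagram = Yes


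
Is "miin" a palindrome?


Word: "miin"
Reversed: "niim"
Forward == Backward? miin != niim
Palindrome = No


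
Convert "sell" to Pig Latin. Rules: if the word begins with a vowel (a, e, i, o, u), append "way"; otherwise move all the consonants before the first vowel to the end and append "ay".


Word: "sell"
Starts with consonant(s) → move to end, add 'ay'
Consonant cluster: "s"
Pig Latin = "ellsay"


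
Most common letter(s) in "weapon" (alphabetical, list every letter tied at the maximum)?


Word: "weapon"
Letter counts:
  'a': 1
  'e': 1
  'n': 1
  'o': 1
  'p': 1
  'w': 1
Maximum count = 1
Most frequent = 'a', 'e', 'n', 'o', 'p', 'w' (1 time each)


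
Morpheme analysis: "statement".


Word: "statement"
Morphemes: state + -ment
Each morpheme carries meaning
= 2 morphemes


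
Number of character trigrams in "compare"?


Word: "compare" (length 7)
Number of 3-grams = length - 3 + 1 = 7 - 3 + 1
= 5


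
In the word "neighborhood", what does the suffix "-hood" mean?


Suffix: -hood
As in: neighborhood -> neighbor + -hood
Meaning = state / condition


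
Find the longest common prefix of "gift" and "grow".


Word 1: "gift"
Word 2: "grow"
Comparing from start:
  Pos 0: 'g' == 'g'
  Pos 1: 'i' != 'r' (stop)
LCP = "g" (length 1)


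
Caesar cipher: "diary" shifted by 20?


Word: "diary"
Shift: 20
Each letter → (letter + shift) mod 26:
  'd' (3) + 20 = 23 → 'x'
  'i' (8) + 20 = 2 → 'c'
  'a' (0) + 20 = 20 → 'u'
  'r' (17) + 20 = 11 → 'l'
  'y' (24) + 20 = 18 → 's'
Result = "xculs"


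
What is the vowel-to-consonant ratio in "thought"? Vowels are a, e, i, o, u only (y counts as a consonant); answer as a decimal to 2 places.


Word: "thought"
Vowels (a,e,i,o,u): 2
Consonants: 5
Ratio = 2/5
= 0.40


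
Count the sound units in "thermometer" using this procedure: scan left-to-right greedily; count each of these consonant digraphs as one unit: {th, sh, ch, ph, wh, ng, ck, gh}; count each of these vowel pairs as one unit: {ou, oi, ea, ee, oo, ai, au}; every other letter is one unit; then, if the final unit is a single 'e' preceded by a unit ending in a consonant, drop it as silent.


Word: "thermometer" (11 letters)
Left-to-right scan:
  [1] 'th' (digraph)
  [2] 'e' (letter)
  [3] 'r' (letter)
  [4] 'm' (letter)
  [5] 'o' (letter)
  [6] 'm' (letter)
  [7] 'e' (letter)
  [8] 't' (letter)
  [9] 'e' (letter)
  [10] 'r' (letter)
Units from scan: 10
Sound units = 10 units


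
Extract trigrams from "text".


Word: "text" (length 4)
Number of trigrams = 4 - 3 + 1 = 2
  Position 0: "tex"
  Position 1: "ext"
Trigrams = "tex", "ext"


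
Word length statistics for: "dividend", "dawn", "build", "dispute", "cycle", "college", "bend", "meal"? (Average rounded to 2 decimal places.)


Lengths: "dividend"=8, "dawn"=4, "build"=5, "dispute"=7, "cycle"=5, "college"=7, "bend"=4, "meal"=4
Sum = 44, Count = 8
Average = 44/8 = 5.50
= avg=5.50, min=4, max=8


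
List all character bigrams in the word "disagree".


Word: "disagree" (length 8)
Number of bigrams = 8 - 2 + 1 = 7
  Position 0: "di"
  Position 1: "is"
  Position 2: "sa"
  Position 3: "ag"
  Position 4: "gr"
  Position 5: "re"
  Position 6: "ee"
Bigrams = "di", "is", "sa", "ag", "gr", "re", "ee"


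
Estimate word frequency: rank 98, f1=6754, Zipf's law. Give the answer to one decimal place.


Zipf's law: f(r) = f(1) / r
f(1) = 6754
f(98) = 6754 / 98
= 68.9 occurrences


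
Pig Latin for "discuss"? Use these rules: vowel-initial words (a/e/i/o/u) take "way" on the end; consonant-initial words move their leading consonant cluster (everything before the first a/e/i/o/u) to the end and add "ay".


Word: "discuss"
Starts with consonant(s) → move to end, add 'ay'
Consonant cluster: "d"
Pig Latin = "iscussday"


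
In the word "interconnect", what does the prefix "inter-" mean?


Prefix: inter-
Example: interconnect = inter- + connect
Meaning = between


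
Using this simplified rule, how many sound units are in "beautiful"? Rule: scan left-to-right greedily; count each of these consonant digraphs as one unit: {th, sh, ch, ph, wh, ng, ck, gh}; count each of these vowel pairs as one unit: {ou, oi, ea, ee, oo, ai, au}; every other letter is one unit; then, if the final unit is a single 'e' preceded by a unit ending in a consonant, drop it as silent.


Word: "beautiful" (9 letters)
Left-to-right scan:
  1. 'b' (letter)
  2. 'ea' (vowel-pair)
  3. 'u' (letter)
  4. 't' (letter)
  5. 'i' (letter)
  6. 'f' (letter)
  7. 'u' (letter)
  8. 'l' (letter)
Units from scan: 8
Sound units = 8 units


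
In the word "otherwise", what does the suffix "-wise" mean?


Suffix: -wise
As in: otherwise -> other + -wise
Meaning = in the manner of


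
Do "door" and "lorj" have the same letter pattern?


Pattern of "door": [0, 1, 1, 2]
Pattern of "lorj": [0, 1, 2, 3]
Patterns do not match
Same pattern = No


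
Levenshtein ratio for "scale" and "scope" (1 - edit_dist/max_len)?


Word 1: "scale" (length 5)
Word 2: "scope" (length 5)
One optimal edit sequence:
  1. keep 's'
  2. keep 'c'
  3. substitute 'a' -> 'o'  (+1)
  4. substitute 'l' -> 'p'  (+1)
  5. keep 'e'
Edit distance = 2
Max length = max(5, 5) = 5
Similarity = 1 - 2/5
= 0.6000


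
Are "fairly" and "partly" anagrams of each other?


Word 1: "fairly" → sorted: afilry
Word 2: "partly" → sorted: alprty
Same letters? afilry != alprty
Anagram = No


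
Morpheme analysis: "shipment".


Word: "shipment"
Morphemes: ship + -ment
Each morpheme carries meaning
= 2 morphemes


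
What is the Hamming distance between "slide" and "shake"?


Comparing character by character (same length = 5):
  Pos 0: 's' vs 's' =
  Pos 1: 'l' vs 'h' !=
  Pos 2: 'i' vs 'a' !=
  Pos 3: 'd' vs 'k' !=
  Pos 4: 'e' vs 'e' =
Hamming distance = 3


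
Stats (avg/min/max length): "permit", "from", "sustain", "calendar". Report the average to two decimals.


Lengths: "permit"=6, "from"=4, "sustain"=7, "calendar"=8
Sum = 25, Count = 4
Average = 25/4 = 6.25
= avg=6.25, min=4, max=8


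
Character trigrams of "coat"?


Word: "coat" (length 4)
Number of trigrams = 4 - 3 + 1 = 2
  Position 0: "coa"
  Position 1: "oat"
Trigrams = "coa", "oat"


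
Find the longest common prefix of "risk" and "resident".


Word 1: "risk"
Word 2: "resident"
Comparing from start:
  Pos 0: 'r' == 'r'
  Pos 1: 'i' != 'e' (stop)
LCP = "r" (length 1)


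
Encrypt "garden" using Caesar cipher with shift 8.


Word: "garden"
Shift: 8
Each letter → (letter + shift) mod 26:
  'g' (6) + 8 = 14 → 'o'
  'a' (0) + 8 = 8 → 'i'
  'r' (17) + 8 = 25 → 'z'
  'd' (3) + 8 = 11 → 'l'
  'e' (4) + 8 = 12 → 'm'
  'n' (13) + 8 = 21 → 'v'
Result = "oizlmv"


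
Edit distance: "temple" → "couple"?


Word 1: "temple" (length 6)
Word 2: "couple" (length 6)
One optimal edit sequence (insert/delete/substitute each cost 1):
  1. substitute 't' -> 'c'  (+1)
  2. substitute 'e' -> 'o'  (+1)
  3. substitute 'm' -> 'u'  (+1)
  4. keep 'p'
  5. keep 'l'
  6. keep 'e'
Total edit operations: 3
Edit distance = 3


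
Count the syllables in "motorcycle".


Word: "motorcycle"
Syllable breakdown: mo · tor · cy · cle
Counting: 4 parts
= 4 syllables


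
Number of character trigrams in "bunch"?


Word: "bunch" (length 5)
Number of 3-grams = length - 3 + 1 = 5 - 3 + 1
= 3


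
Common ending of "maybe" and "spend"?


Word 1: "maybe"
Word 2: "spend"
Comparing from end:
  Pos -1: 'e' != 'd' (stop)
LCS = "" (length 0)


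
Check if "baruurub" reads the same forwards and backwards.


Word: "baruurub"
Reversed: "buruurab"
Forward == Backward? baruurub != buruurab
Palindrome = No


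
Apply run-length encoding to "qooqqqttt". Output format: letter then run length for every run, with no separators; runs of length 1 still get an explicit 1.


String: "qooqqqttt"
Scanning for consecutive runs:
  'q' x 1
  'o' x 2
  'q' x 3
  't' x 3
RLE = "q1o2q3t3"


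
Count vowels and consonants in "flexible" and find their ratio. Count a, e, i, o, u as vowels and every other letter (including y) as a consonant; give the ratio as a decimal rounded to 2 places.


Word: "flexible"
Vowels (a,e,i,o,u): 3
Consonants: 5
Ratio = 3/5
= 0.60


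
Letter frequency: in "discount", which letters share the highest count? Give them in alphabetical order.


Word: "discount"
Letter counts:
  'c': 1
  'd': 1
  'i': 1
  'n': 1
  'o': 1
  's': 1
  't': 1
  'u': 1
Maximum count = 1
Most frequent = 'c', 'd', 'i', 'n', 'o', 's', 't', 'u' (1 time each)


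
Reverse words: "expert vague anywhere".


Original: "expert vague anywhere"
Words (1..n): expert | vague | anywhere
Reversed (n..1): anywhere | vague | expert
Result = "anywhere vague expert"


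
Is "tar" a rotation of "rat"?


Word: "rat", Candidate: "tar"
Method: check if candidate is substring of word+word
"ratrat" contains "tar"? No
Is rotation = No


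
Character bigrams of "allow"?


Word: "allow" (length 5)
Number of bigrams = 5 - 2 + 1 = 4
  Position 0: "al"
  Position 1: "ll"
  Position 2: "lo"
  Position 3: "ow"
Bigrams = "al", "ll", "lo", "ow"


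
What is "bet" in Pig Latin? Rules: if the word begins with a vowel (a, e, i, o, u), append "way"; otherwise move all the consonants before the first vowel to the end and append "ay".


Word: "bet"
Starts with consonant(s) → move to end, add 'ay'
Consonant cluster: "b"
Pig Latin = "etbay"


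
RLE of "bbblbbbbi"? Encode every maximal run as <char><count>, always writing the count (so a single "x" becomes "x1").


String: "bbblbbbbi"
Scanning for consecutive runs:
  'b' x 3
  'l' x 1
  'b' x 4
  'i' x 1
RLE = "b3l1b4i1"


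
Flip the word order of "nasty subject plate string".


Original: "nasty subject plate string"
Words (1..n): nasty | subject | plate | string
Reversed (n..1): string | plate | subject | nasty
Result = "string plate subject nasty"


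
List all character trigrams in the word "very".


Word: "very" (length 4)
Number of trigrams = 4 - 3 + 1 = 2
  Position 0: "ver"
  Position 1: "ery"
Trigrams = "ver", "ery"


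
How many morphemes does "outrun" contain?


Word: "outrun"
Morphemes: out- + run
Each morpheme carries meaning
= 2 morphemes


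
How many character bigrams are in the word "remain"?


Word: "remain" (length 6)
Number of 2-grams = length - 2 + 1 = 6 - 2 + 1
= 5


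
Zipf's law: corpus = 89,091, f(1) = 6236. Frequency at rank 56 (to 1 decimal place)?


Zipf's law: f(r) = f(1) / r
f(1) = 6236
f(56) = 6236 / 56
= 111.4 occurrences


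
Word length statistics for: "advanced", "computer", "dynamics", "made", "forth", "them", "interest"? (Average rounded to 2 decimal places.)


Lengths: "advanced"=8, "computer"=8, "dynamics"=8, "made"=4, "forth"=5, "them"=4, "interest"=8
Sum = 45, Count = 7
Average = 45/7 = 6.43
= avg=6.43, min=4, max=8


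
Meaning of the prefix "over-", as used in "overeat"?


Prefix: over-
Example: overeat (over- + eat)
Meaning = excessive


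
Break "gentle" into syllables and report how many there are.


Word: "gentle"
Syllable breakdown: gen | tle
Counting: 2 parts
= 2 syllables


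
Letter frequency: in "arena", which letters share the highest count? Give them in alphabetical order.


Word: "arena"
Letter counts:
  'a': 2
  'e': 1
  'n': 1
  'r': 1
Maximum count = 2
Most frequent = 'a' (2 times each)


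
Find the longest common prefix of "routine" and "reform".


Word 1: "routine"
Word 2: "reform"
Comparing from start:
  Pos 0: 'r' == 'r'
  Pos 1: 'o' != 'e' (stop)
LCP = "r" (length 1)


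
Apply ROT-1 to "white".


Word: "white"
Shift: 1
Each letter → (letter + shift) mod 26:
  'w' (22) + 1 = 23 → 'x'
  'h' (7) + 1 = 8 → 'i'
  'i' (8) + 1 = 9 → 'j'
  't' (19) + 1 = 20 → 'u'
  'e' (4) + 1 = 5 → 'f'
Result = "xijuf"


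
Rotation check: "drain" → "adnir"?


Word: "drain", Candidate: "adnir"
Method: check if candidate is substring of word+word
"draindrain" contains "adnir"? No
Is rotation = No


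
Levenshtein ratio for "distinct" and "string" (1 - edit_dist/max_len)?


Word 1: "distinct" (length 8)
Word 2: "string" (length 6)
One optimal edit sequence:
  1. delete 'd'  (+1)
  2. delete 'i'  (+1)
  3. keep 's'
  4. keep 't'
  5. insert 'r'  (+1)
  6. keep 'i'
  7. keep 'n'
  8. delete 'c'  (+1)
  9. substitute 't' -> 'g'  (+1)
Edit distance = 5
Max length = max(8, 6) = 8
Similarity = 1 - 5/8
= 0.3750


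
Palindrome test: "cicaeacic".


Word: "cicaeacic"
Reversed: "cicaeacic"
Forward == Backward? cicaeacic == cicaeacic
Palindrome = Yes


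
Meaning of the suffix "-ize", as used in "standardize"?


Suffix: -ize
Example: standardize (standard + -ize)
Meaning = to make


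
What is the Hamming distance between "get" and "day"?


Comparing character by character (same length = 3):
  Pos 0: 'g' vs 'd' !=
  Pos 1: 'e' vs 'a' !=
  Pos 2: 't' vs 'y' !=
Hamming distance = 3


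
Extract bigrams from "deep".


Word: "deep" (length 4)
Number of bigrams = 4 - 2 + 1 = 3
  Position 0: "de"
  Position 1: "ee"
  Position 2: "ep"
Bigrams = "de", "ee", "ep"


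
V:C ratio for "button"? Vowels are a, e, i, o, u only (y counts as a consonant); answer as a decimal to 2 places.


Word: "button"
Vowels (a,e,i,o,u): 2
Consonants: 4
Ratio = 2/4
= 0.50


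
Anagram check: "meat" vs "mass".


Word 1: "meat" → sorted: aemt
Word 2: "mass" → sorted: amss
Same letters? aemt != amss
Anagram = No


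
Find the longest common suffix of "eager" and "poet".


Word 1: "eager"
Word 2: "poet"
Comparing from end:
  Pos -1: 'r' != 't' (stop)
LCS = "" (length 0)


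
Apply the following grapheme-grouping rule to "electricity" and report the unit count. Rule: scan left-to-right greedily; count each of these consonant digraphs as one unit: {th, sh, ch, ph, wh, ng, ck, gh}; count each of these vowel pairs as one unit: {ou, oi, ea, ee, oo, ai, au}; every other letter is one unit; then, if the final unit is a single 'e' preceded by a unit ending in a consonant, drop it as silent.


Word: "electricity" (11 letters)
Left-to-right scan:
  1. 'e' (letter)
  2. 'l' (letter)
  3. 'e' (letter)
  4. 'c' (letter)
  5. 't' (letter)
  6. 'r' (letter)
  7. 'i' (letter)
  8. 'c' (letter)
  9. 'i' (letter)
  10. 't' (letter)
  11. 'y' (letter)
Units from scan: 11
Sound units = 11 units


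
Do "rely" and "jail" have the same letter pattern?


Pattern of "rely": [0, 1, 2, 3]
Pattern of "jail": [0, 1, 2, 3]
Patterns match
Same pattern = Yes


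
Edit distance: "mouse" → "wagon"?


Word 1: "mouse" (length 5)
Word 2: "wagon" (length 5)
One optimal edit sequence (insert/delete/substitute each cost 1):
  1. substitute 'm' -> 'w'  (+1)
  2. substitute 'o' -> 'a'  (+1)
  3. substitute 'u' -> 'g'  (+1)
  4. substitute 's' -> 'o'  (+1)
  5. substitute 'e' -> 'n'  (+1)
Total edit operations: 5
Edit distance = 5


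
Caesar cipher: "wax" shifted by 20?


Word: "wax"
Shift: 20
Each letter → (letter + shift) mod 26:
  'w' (22) + 20 = 16 → 'q'
  'a' (0) + 20 = 20 → 'u'
  'x' (23) + 20 = 17 → 'r'
Result = "qur"


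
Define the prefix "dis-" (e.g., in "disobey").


Prefix: dis-
Example: disobey (dis- + obey)
Meaning = not / opposite


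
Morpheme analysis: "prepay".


Word: "prepay"
Morphemes: pre- + pay
Each morpheme carries meaning
= 2 morphemes


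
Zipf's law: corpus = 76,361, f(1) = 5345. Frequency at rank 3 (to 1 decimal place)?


Zipf's law: f(r) = f(1) / r
f(1) = 5345
f(3) = 5345 / 3
= 1781.7 occurrences


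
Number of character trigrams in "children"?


Word: "children" (length 8)
Number of 3-grams = length - 3 + 1 = 8 - 3 + 1
= 6


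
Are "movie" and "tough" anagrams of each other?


Word 1: "movie" → sorted: eimov
Word 2: "tough" → sorted: ghotu
Same letters? eimov != ghotu
Anagram = No


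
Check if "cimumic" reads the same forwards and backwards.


Word: "cimumic"
Reversed: "cimumic"
Forward == Backward? cimumic == cimumic
Palindrome = Yes


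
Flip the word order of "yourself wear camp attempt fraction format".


Original: "yourself wear camp attempt fraction format"
Words (1..n): yourself | wear | camp | attempt | fraction | format
Reversed (n..1): format | fraction | attempt | camp | wear | yourself
Result = "format fraction attempt camp wear yourself"


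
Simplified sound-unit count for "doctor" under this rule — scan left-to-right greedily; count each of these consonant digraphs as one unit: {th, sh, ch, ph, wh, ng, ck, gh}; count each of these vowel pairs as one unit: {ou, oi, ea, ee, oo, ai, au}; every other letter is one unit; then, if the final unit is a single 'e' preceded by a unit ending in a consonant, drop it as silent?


Word: "doctor" (6 letters)
Left-to-right scan:
  (1) 'd' (letter)
  (2) 'o' (letter)
  (3) 'c' (letter)
  (4) 't' (letter)
  (5) 'o' (letter)
  (6) 'r' (letter)
Units from scan: 6
Sound units = 6 units


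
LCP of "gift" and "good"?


Word 1: "gift"
Word 2: "good"
Comparing from start:
  Pos 0: 'g' == 'g'
  Pos 1: 'i' != 'o' (stop)
LCP = "g" (length 1)


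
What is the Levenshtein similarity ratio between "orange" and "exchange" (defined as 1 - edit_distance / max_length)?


Word 1: "orange" (length 6)
Word 2: "exchange" (length 8)
One optimal edit sequence:
  1. insert 'e'  (+1)
  2. insert 'x'  (+1)
  3. substitute 'o' -> 'c'  (+1)
  4. substitute 'r' -> 'h'  (+1)
  5. keep 'a'
  6. keep 'n'
  7. keep 'g'
  8. keep 'e'
Edit distance = 4
Max length = max(6, 8) = 8
Similarity = 1 - 4/8
= 0.5000


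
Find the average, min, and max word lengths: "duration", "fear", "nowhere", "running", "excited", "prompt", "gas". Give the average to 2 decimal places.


Lengths: "duration"=8, "fear"=4, "nowhere"=7, "running"=7, "excited"=7, "prompt"=6, "gas"=3
Sum = 42, Count = 7
Average = 42/7 = 6.00
= avg=6.00, min=3, max=8


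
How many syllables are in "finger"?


Word: "finger"
Syllable breakdown: fin-ger
Counting: 2 parts
= 2 syllables


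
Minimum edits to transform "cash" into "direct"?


Word 1: "cash" (length 4)
Word 2: "direct" (length 6)
One optimal edit sequence (insert/delete/substitute each cost 1):
  1. insert 'd'  (+1)
  2. insert 'i'  (+1)
  3. substitute 'c' -> 'r'  (+1)
  4. substitute 'a' -> 'e'  (+1)
  5. substitute 's' -> 'c'  (+1)
  6. substitute 'h' -> 't'  (+1)
Total edit operations: 6
Edit distance = 6


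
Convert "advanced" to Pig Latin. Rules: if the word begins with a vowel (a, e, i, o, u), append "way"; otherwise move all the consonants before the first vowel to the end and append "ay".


Word: "advanced"
Starts with vowel → add 'way'
Pig Latin = "advancedway"


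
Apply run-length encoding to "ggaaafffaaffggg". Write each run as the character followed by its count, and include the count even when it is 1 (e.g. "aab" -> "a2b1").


String: "ggaaafffaaffggg"
Scanning for consecutive runs:
  'g' x 2
  'a' x 3
  'f' x 3
  'a' x 2
  'f' x 2
  'g' x 3
RLE = "g2a3f3a2f2g3"


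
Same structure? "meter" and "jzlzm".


Pattern of "meter": [0, 1, 2, 1, 3]
Pattern of "jzlzm": [0, 1, 2, 1, 3]
Patterns match
Same pattern = Yes


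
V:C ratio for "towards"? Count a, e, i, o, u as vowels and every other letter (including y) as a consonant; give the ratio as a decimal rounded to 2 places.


Word: "towards"
Vowels (a,e,i,o,u): 2
Consonants: 5
Ratio = 2/5
= 0.40
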